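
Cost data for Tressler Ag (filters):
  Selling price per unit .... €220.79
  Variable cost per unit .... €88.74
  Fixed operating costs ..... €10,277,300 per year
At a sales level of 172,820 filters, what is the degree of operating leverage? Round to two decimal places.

Total contribution margin = 172,820 × €132.05 = €22,820,881.00.
Subtracting fixed costs: EBIT = €22,820,881.00 − €10,277,300 = €12,543,581.00.
Degree of operating leverage = €22,820,881.00 / €12,543,581.00 = 1.8193.

1.82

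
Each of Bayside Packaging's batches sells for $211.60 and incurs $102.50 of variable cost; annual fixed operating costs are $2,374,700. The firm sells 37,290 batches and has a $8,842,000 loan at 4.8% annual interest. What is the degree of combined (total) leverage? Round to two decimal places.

3.21

Total contribution margin = 37,290 × $109.10 = $4,068,339.00.
Subtracting fixed costs: EBIT = $4,068,339.00 − $2,374,700 = $1,693,639.00. Interest = $424,416.00, so EBIT − I = $1,269,223.00.
Degree of total leverage = total CM / (EBIT − interest) = $4,068,339.00 / $1,269,223.00 = 3.2054.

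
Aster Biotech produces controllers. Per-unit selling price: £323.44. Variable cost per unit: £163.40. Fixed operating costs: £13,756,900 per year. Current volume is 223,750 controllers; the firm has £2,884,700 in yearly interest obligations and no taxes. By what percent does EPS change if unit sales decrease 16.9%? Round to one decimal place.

-31.6%

Contribution at this volume is 223,750 × £160.04 = £35,808,950.00.
Operating income = contribution − fixed costs = £35,808,950.00 − £13,756,900 = £22,052,050.00.
Interest = £2,884,700.00, so EBIT − I = £19,167,350.00.
DCL = total CM / (EBIT − I) = £35,808,950.00 / £19,167,350.00 = 1.8682.
EPS therefore changes by 1.8682 × (-16.9%) = -31.6%.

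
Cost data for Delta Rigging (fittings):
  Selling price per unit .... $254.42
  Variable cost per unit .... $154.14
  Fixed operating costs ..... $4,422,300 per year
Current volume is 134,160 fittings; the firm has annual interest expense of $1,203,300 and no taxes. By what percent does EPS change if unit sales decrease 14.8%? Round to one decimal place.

Total contribution margin = 134,160 × $100.28 = $13,453,564.80.
Subtracting fixed costs: EBIT = $13,453,564.80 − $4,422,300 = $9,031,264.80.
After interest of $1,203,300.00, pre-tax earnings = $7,827,964.80.
Degree of combined leverage = contribution ÷ (EBIT − I) = $13,453,564.80 ÷ $7,827,964.80 = 1.7187.
EPS therefore changes by 1.7187 × (-14.8%) = -25.4%.

-25.4%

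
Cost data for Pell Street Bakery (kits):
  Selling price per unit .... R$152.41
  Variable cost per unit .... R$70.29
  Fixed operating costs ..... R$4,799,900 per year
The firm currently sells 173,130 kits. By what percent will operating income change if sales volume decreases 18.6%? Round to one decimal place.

-28.1%

Total contribution margin = 173,130 × R$82.12 = R$14,217,435.60.
Subtracting fixed costs: EBIT = R$14,217,435.60 − R$4,799,900 = R$9,417,535.60.
Degree of operating leverage = R$14,217,435.60 / R$9,417,535.60 = 1.5097.
%ΔEBIT = DOL × %ΔSales = 1.5097 × -18.6% = -28.1%.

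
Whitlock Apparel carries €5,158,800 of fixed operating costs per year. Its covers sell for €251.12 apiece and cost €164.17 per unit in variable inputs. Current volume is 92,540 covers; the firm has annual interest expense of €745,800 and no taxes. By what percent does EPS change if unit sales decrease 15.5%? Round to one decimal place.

-58.2%

Total contribution margin = 92,540 × €86.95 = €8,046,353.00.
Subtracting fixed costs: EBIT = €8,046,353.00 − €5,158,800 = €2,887,553.00.
Interest = €745,800.00, so EBIT − I = €2,141,753.00.
Degree of combined leverage = contribution ÷ (EBIT − I) = €8,046,353.00 ÷ €2,141,753.00 = 3.7569.
EPS therefore changes by 3.7569 × (-15.5%) = -58.2%.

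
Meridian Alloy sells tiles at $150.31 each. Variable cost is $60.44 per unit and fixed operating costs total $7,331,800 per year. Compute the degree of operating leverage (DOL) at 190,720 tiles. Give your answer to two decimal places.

Contribution at this volume is 190,720 × $89.87 = $17,140,006.40.
Operating income = contribution − fixed costs = $17,140,006.40 − $7,331,800 = $9,808,206.40.
DOL = contribution ÷ EBIT = $17,140,006.40 ÷ $9,808,206.40 = 1.7475.

1.75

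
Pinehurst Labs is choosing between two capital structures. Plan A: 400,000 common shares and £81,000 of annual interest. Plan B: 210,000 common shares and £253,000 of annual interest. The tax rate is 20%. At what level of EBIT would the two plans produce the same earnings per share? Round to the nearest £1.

At indifference, (EBIT − 81,000)(1 − t)/400,000 = (EBIT − 253,000)(1 − t)/210,000.
The (1 − t) factor cancels: (EBIT − 81,000) × 210,000 = (EBIT − 253,000) × 400,000.
EBIT × (400,000 − 210,000) = 253,000 × 400,000 − 81,000 × 210,000 = 84,190,000,000, so EBIT = 84,190,000,000 ÷ 190,000 = 443,105.26.

£443,105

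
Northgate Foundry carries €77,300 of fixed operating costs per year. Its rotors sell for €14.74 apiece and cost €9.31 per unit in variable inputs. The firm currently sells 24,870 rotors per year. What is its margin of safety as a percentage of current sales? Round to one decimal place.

42.8%

Unit CM = price − variable cost = €14.74 − €9.31 = €5.43. Break-even units = €77,300 ÷ €5.43 = 14,235.73; break-even revenue = 14,235.73 × €14.74 = €209,834.62.
Actual sales revenue = 24,870 × €14.74 = €366,583.80.
Margin of safety = (€366,583.80 − €209,834.62) ÷ €366,583.80 = 42.8%.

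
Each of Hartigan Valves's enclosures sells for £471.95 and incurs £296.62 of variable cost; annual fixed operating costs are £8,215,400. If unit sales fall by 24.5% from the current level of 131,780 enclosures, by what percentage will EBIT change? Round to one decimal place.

Contribution at this volume is 131,780 × £175.33 = £23,104,987.40.
Operating income = contribution − fixed costs = £23,104,987.40 − £8,215,400 = £14,889,587.40.
Degree of operating leverage = £23,104,987.40 / £14,889,587.40 = 1.5518.
Operating income changes by 1.5518 × -24.5% = -38.0%.

-38.0%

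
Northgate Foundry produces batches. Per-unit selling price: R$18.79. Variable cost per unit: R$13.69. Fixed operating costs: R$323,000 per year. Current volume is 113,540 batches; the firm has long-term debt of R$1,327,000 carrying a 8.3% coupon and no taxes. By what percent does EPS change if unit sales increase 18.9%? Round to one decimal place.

Contribution at this volume is 113,540 × R$5.10 = R$579,054.00.
Subtracting fixed costs: EBIT = R$579,054.00 − R$323,000 = R$256,054.00.
After interest of R$110,141.00, pre-tax earnings = R$145,913.00.
DCL = total CM / (EBIT − I) = R$579,054.00 / R$145,913.00 = 3.9685.
EPS therefore changes by 3.9685 × (+18.9%) = +75.0%.

+75.0%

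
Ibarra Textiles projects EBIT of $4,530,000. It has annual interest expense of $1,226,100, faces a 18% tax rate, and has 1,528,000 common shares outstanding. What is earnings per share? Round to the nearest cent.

$1.77

Interest = $1,226,100.00, so EBT = $4,530,000 − $1,226,100.00 = $3,303,900.00.
Net income = $3,303,900.00 × (1 − 0.18) = $2,709,198.00.
Per share: $2,709,198.00 / 1,528,000 shares = $1.77.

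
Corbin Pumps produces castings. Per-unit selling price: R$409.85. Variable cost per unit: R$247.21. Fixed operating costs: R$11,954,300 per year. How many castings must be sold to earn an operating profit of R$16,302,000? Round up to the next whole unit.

Each unit contributes R$409.85 − R$247.21 = R$162.64.
Required volume = (fixed costs + target profit) ÷ CM = (R$11,954,300 + R$16,302,000) ÷ R$162.64 = 173,735.24, so 173,736 castings.

173,736 castings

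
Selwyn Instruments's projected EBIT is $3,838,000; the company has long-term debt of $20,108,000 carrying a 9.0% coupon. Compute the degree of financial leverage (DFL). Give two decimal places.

1.89

Annual interest charges come to $1,809,720.00.
DFL = EBIT ÷ (EBIT − I) = $3,838,000 ÷ ($3,838,000 − $1,809,720.00) = $3,838,000 ÷ $2,028,280.00 = 1.8922.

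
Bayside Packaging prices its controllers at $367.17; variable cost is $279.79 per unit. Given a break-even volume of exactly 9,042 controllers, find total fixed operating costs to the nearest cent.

$790,089.96

Contribution margin per unit = $367.17 − $279.79 = $87.38.
Fixed costs = break-even units × CM = 9,042 × $87.38 = $790,089.96.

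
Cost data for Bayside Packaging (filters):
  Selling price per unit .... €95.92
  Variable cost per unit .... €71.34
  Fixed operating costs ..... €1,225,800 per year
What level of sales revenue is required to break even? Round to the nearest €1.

CM per unit = €95.92 − €71.34 = €24.58; CM ratio = €24.58 / €95.92 = 0.2563.
Break-even revenue = fixed costs × price ÷ CM = €1,225,800 × €95.92 ÷ €24.58 = €4,783,512.

€4,783,512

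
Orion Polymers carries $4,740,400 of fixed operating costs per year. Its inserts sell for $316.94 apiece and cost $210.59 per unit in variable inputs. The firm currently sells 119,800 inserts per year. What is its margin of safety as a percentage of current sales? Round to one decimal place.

Unit CM = price − variable cost = $316.94 − $210.59 = $106.35. Break-even units = $4,740,400 ÷ $106.35 = 44,573.58; break-even revenue = 44,573.58 × $316.94 = $14,127,149.75.
Current sales = 119,800 × $316.94 = $37,969,412.00.
Margin of safety = ($37,969,412.00 − $14,127,149.75) ÷ $37,969,412.00 = 62.8%.

62.8%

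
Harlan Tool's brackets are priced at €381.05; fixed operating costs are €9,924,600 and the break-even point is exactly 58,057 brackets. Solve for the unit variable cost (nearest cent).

Contribution per unit must be FC / Q = €9,924,600 / 58,057 = €170.9458.
Hence VC = price − CM = €381.05 − €170.9458 = €210.10.

€210.10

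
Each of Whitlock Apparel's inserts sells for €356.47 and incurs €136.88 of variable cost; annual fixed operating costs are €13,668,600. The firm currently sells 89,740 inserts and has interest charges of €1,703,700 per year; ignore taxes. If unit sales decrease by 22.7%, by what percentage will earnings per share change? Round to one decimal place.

-103.2%

Total contribution margin = 89,740 × €219.59 = €19,706,006.60.
Operating income = contribution − fixed costs = €19,706,006.60 − €13,668,600 = €6,037,406.60.
Interest = €1,703,700.00, so EBIT − I = €4,333,706.60.
DCL = total CM / (EBIT − I) = €19,706,006.60 / €4,333,706.60 = 4.5471.
%ΔEPS = DCL × %ΔSales = 4.5471 × -22.7% = -103.2%.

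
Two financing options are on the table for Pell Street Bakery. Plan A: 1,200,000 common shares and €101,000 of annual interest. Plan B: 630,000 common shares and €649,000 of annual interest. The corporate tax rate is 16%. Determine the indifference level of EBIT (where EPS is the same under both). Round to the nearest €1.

Set EPS_A = EPS_B: (EBIT − €101,000)(1 − 0.16) ÷ 1,200,000 = (EBIT − €649,000)(1 − 0.16) ÷ 630,000.
The (1 − t) factor cancels: (EBIT − 101,000) × 630,000 = (EBIT − 649,000) × 1,200,000.
Solving, EBIT = (649,000·1,200,000 − 101,000·630,000) / (1,200,000 − 630,000) = 715,170,000,000 / 570,000 = 1,254,684.21.

€1,254,684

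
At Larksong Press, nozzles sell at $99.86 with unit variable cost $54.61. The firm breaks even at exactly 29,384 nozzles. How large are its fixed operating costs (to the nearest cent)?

Unit CM = price − variable cost = $99.86 − $54.61 = $45.25.
Since BE = FC / CM, FC = 29,384 × $45.25 = $1,329,626.00.

$1,329,626.00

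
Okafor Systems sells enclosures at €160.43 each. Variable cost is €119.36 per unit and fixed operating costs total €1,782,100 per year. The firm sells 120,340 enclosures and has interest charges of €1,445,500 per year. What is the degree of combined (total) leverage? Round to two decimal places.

At 120,340 units, contribution = 120,340 × €41.07 = €4,942,363.80.
Subtracting fixed costs: EBIT = €4,942,363.80 − €1,782,100 = €3,160,263.80. Interest = €1,445,500.00, so EBIT − I = €1,714,763.80.
Degree of total leverage = total CM / (EBIT − interest) = €4,942,363.80 / €1,714,763.80 = 2.8822.

2.88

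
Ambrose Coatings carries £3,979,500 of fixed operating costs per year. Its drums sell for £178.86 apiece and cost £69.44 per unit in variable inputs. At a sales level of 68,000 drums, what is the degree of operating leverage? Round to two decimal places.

At 68,000 units, contribution = 68,000 × £109.42 = £7,440,560.00.
Operating income = contribution − fixed costs = £7,440,560.00 − £3,979,500 = £3,461,060.00.
DOL = contribution ÷ EBIT = £7,440,560.00 ÷ £3,461,060.00 = 2.1498.

2.15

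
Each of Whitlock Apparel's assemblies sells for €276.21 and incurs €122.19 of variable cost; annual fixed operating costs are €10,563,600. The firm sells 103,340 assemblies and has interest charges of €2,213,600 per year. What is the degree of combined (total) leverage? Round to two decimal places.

Contribution at this volume is 103,340 × €154.02 = €15,916,426.80.
Subtracting fixed costs: EBIT = €15,916,426.80 − €10,563,600 = €5,352,826.80. Interest = €2,213,600.00, so EBIT − I = €3,139,226.80.
Degree of total leverage = total CM / (EBIT − interest) = €15,916,426.80 / €3,139,226.80 = 5.0702.

5.07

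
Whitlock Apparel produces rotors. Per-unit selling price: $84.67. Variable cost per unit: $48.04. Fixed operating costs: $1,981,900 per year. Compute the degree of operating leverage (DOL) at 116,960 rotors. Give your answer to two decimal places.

At 116,960 units, contribution = 116,960 × $36.63 = $4,284,244.80.
Subtracting fixed costs: EBIT = $4,284,244.80 − $1,981,900 = $2,302,344.80.
DOL = contribution ÷ EBIT = $4,284,244.80 ÷ $2,302,344.80 = 1.8608.

1.86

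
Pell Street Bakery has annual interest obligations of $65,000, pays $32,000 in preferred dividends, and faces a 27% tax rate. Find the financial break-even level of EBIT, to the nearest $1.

Preferred dividends are paid after tax, so their pre-tax equivalent is $32,000 ÷ (1 − 0.27) = $43,835.62.
Financial break-even EBIT = interest + D_p ÷ (1 − t) = $65,000 + $43,835.62 = $108,835.62.

$108,836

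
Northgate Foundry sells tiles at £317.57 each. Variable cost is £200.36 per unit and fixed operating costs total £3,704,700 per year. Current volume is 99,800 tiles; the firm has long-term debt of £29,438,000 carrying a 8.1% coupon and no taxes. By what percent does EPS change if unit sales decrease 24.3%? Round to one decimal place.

-50.7%

Total contribution margin = 99,800 × £117.21 = £11,697,558.00.
EBIT = £11,697,558.00 − £3,704,700 = £7,992,858.00.
Interest = £2,384,478.00, so EBIT − I = £5,608,380.00.
DCL = total CM / (EBIT − I) = £11,697,558.00 / £5,608,380.00 = 2.0857.
EPS therefore changes by 2.0857 × (-24.3%) = -50.7%.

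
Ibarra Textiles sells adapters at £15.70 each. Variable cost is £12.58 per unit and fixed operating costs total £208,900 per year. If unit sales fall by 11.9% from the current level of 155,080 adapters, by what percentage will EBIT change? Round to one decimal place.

Total contribution margin = 155,080 × £3.12 = £483,849.60.
EBIT = £483,849.60 − £208,900 = £274,949.60.
So DOL = total CM / EBIT = £483,849.60 / £274,949.60 = 1.7598.
Operating income changes by 1.7598 × -11.9% = -20.9%.

-20.9%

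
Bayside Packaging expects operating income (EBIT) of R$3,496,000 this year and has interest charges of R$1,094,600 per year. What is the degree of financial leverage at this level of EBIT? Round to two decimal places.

1.46

Annual interest charges come to R$1,094,600.00.
DFL = EBIT ÷ (EBIT − I) = R$3,496,000 ÷ (R$3,496,000 − R$1,094,600.00) = R$3,496,000 ÷ R$2,401,400.00 = 1.4558.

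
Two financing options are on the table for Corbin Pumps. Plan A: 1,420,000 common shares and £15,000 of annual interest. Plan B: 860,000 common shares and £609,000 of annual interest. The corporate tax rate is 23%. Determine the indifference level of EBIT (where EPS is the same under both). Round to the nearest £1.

£1,521,214

At indifference, (EBIT − 15,000)(1 − t)/1,420,000 = (EBIT − 609,000)(1 − t)/860,000.
Cancelling (1 − t) and cross-multiplying: 860,000·(EBIT − 15,000) = 1,420,000·(EBIT − 609,000).
EBIT × (1,420,000 − 860,000) = 609,000 × 1,420,000 − 15,000 × 860,000 = 851,880,000,000, so EBIT = 851,880,000,000 ÷ 560,000 = 1,521,214.29.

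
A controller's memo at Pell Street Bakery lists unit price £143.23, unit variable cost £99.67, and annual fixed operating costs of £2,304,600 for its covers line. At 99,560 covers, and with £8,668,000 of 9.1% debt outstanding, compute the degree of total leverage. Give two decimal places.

Contribution at this volume is 99,560 × £43.56 = £4,336,833.60.
Operating income = contribution − fixed costs = £4,336,833.60 − £2,304,600 = £2,032,233.60. Interest = £788,788.00, so EBIT − I = £1,243,445.60.
Degree of total leverage = total CM / (EBIT − interest) = £4,336,833.60 / £1,243,445.60 = 3.4878.

3.49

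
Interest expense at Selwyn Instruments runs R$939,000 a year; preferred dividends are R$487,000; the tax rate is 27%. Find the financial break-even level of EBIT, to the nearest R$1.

R$1,606,123

Grossing the preferred dividend up to pre-tax terms: R$487,000 / (1 − 0.27) = R$667,123.29.
Financial break-even EBIT = interest + D_p ÷ (1 − t) = R$939,000 + R$667,123.29 = R$1,606,123.29.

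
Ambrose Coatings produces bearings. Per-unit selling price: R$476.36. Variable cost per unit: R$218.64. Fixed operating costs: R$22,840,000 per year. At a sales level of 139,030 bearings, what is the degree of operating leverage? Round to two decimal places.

2.76

Contribution at this volume is 139,030 × R$257.72 = R$35,830,811.60.
Operating income = contribution − fixed costs = R$35,830,811.60 − R$22,840,000 = R$12,990,811.60.
So DOL = total CM / EBIT = R$35,830,811.60 / R$12,990,811.60 = 2.7582.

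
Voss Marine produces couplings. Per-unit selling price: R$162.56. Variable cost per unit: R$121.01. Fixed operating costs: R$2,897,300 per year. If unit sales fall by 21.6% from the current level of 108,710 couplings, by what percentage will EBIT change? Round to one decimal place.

-60.2%

At 108,710 units, contribution = 108,710 × R$41.55 = R$4,516,900.50.
Subtracting fixed costs: EBIT = R$4,516,900.50 − R$2,897,300 = R$1,619,600.50.
Degree of operating leverage = R$4,516,900.50 / R$1,619,600.50 = 2.7889.
Operating income changes by 2.7889 × -21.6% = -60.2%.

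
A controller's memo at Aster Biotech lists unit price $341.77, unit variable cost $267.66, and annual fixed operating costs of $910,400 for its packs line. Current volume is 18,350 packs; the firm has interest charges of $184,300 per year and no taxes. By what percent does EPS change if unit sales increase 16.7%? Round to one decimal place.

Contribution at this volume is 18,350 × $74.11 = $1,359,918.50.
Operating income = contribution − fixed costs = $1,359,918.50 − $910,400 = $449,518.50.
Interest = $184,300.00, so EBIT − I = $265,218.50.
Degree of combined leverage = contribution ÷ (EBIT − I) = $1,359,918.50 ÷ $265,218.50 = 5.1275.
EPS therefore changes by 5.1275 × (+16.7%) = +85.6%.

+85.6%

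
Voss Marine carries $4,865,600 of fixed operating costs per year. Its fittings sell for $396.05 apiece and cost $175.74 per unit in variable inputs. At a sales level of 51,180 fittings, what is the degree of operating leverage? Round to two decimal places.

1.76

At 51,180 units, contribution = 51,180 × $220.31 = $11,275,465.80.
EBIT = $11,275,465.80 − $4,865,600 = $6,409,865.80.
DOL = contribution ÷ EBIT = $11,275,465.80 ÷ $6,409,865.80 = 1.7591.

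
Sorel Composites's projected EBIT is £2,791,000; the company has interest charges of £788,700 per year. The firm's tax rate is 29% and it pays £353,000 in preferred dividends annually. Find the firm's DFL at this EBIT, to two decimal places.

1.85

Interest = £788,700.00.
Pre-tax preferred-dividend burden = £353,000 ÷ (1 − 0.29) = £497,183.10.
DFL = EBIT ÷ [EBIT − I − D_p/(1−t)] = £2,791,000 ÷ [£2,791,000 − £788,700.00 − £497,183.10] = £2,791,000 ÷ £1,505,116.90 = 1.8543.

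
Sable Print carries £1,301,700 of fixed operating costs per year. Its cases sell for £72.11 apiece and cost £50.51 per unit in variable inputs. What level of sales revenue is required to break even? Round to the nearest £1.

Contribution margin per unit = £72.11 − £50.51 = £21.60, a CM ratio of £21.60 ÷ £72.11 = 0.2995.
Break-even sales = FC ÷ CM ratio = £1,301,700 × £72.11 / £21.60 = £4,345,629.

£4,345,629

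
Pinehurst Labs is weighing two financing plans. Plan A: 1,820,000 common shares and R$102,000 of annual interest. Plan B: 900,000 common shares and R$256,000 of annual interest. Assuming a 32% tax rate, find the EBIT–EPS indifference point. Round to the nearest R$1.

At indifference, (EBIT − 102,000)(1 − t)/1,820,000 = (EBIT − 256,000)(1 − t)/900,000.
The (1 − t) factor cancels: (EBIT − 102,000) × 900,000 = (EBIT − 256,000) × 1,820,000.
Solving, EBIT = (256,000·1,820,000 − 102,000·900,000) / (1,820,000 − 900,000) = 374,120,000,000 / 920,000 = 406,652.17.

R$406,652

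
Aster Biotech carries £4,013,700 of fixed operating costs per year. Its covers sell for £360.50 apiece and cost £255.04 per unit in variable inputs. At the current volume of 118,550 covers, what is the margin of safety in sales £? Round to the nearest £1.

Unit CM = price − variable cost = £360.50 − £255.04 = £105.46. Break-even units = £4,013,700 ÷ £105.46 = 38,058.98; break-even revenue = 38,058.98 × £360.50 = £13,720,262.18.
Actual sales revenue = 118,550 × £360.50 = £42,737,275.00.
Margin of safety = £42,737,275.00 − £13,720,262.18 = £29,017,013.

£29,017,013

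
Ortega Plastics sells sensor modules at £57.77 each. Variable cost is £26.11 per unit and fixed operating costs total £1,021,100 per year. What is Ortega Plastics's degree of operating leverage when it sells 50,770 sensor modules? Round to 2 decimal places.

2.74

Total contribution margin = 50,770 × £31.66 = £1,607,378.20.
Subtracting fixed costs: EBIT = £1,607,378.20 − £1,021,100 = £586,278.20.
DOL = contribution ÷ EBIT = £1,607,378.20 ÷ £586,278.20 = 2.7417.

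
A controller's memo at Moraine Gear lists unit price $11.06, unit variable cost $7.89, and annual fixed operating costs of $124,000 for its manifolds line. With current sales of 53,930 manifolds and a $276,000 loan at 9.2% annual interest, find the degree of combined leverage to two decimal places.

Contribution at this volume is 53,930 × $3.17 = $170,958.10.
Operating income = contribution − fixed costs = $170,958.10 − $124,000 = $46,958.10. Interest = $25,392.00, so EBIT − I = $21,566.10.
DCL = contribution ÷ (EBIT − I) = $170,958.10 ÷ $21,566.10 = 7.9272.

7.93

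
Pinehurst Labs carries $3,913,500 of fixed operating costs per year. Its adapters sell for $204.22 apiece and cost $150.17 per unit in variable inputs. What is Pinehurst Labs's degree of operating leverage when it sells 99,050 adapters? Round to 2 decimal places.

3.72

At 99,050 units, contribution = 99,050 × $54.05 = $5,353,652.50.
Subtracting fixed costs: EBIT = $5,353,652.50 − $3,913,500 = $1,440,152.50.
Degree of operating leverage = $5,353,652.50 / $1,440,152.50 = 3.7174.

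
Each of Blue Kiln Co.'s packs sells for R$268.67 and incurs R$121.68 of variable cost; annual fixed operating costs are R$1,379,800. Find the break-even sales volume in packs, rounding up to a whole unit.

9,388 packs

Contribution margin per unit = R$268.67 − R$121.68 = R$146.99.
Break-even Q = R$1,379,800 / R$146.99 = 9,387.03 → 9,388 packs.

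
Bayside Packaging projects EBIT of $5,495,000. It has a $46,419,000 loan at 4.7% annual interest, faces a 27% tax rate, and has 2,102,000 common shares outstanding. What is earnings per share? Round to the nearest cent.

Interest = $2,181,693.00, so EBT = $5,495,000 − $2,181,693.00 = $3,313,307.00.
After tax at 27%: net income = $3,313,307.00 × 0.73 = $2,418,714.11.
Per share: $2,418,714.11 / 2,102,000 shares = $1.15.

$1.15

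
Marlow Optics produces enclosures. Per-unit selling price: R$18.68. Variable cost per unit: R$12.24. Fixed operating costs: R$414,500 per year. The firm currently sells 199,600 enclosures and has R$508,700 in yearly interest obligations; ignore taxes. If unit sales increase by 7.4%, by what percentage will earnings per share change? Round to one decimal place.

+26.3%

At 199,600 units, contribution = 199,600 × R$6.44 = R$1,285,424.00.
Subtracting fixed costs: EBIT = R$1,285,424.00 − R$414,500 = R$870,924.00.
Interest = R$508,700.00, so EBIT − I = R$362,224.00.
Degree of combined leverage = contribution ÷ (EBIT − I) = R$1,285,424.00 ÷ R$362,224.00 = 3.5487.
EPS therefore changes by 3.5487 × (+7.4%) = +26.3%.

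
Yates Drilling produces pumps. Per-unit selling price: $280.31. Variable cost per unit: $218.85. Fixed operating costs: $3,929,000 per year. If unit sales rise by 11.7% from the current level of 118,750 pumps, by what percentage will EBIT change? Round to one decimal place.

+25.3%

At 118,750 units, contribution = 118,750 × $61.46 = $7,298,375.00.
Subtracting fixed costs: EBIT = $7,298,375.00 − $3,929,000 = $3,369,375.00.
Degree of operating leverage = $7,298,375.00 / $3,369,375.00 = 2.1661.
%ΔEBIT = DOL × %ΔSales = 2.1661 × +11.7% = +25.3%.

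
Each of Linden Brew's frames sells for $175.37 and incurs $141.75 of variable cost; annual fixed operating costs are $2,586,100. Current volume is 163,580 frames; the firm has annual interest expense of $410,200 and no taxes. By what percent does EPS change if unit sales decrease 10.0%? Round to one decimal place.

Total contribution margin = 163,580 × $33.62 = $5,499,559.60.
Operating income = contribution − fixed costs = $5,499,559.60 − $2,586,100 = $2,913,459.60.
After interest of $410,200.00, pre-tax earnings = $2,503,259.60.
Degree of combined leverage = contribution ÷ (EBIT − I) = $5,499,559.60 ÷ $2,503,259.60 = 2.1970.
EPS therefore changes by 2.1970 × (-10.0%) = -22.0%.

-22.0%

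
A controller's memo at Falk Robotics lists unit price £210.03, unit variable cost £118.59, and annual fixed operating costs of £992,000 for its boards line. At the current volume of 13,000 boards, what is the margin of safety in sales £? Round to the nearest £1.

£451,849

Contribution margin per unit = £210.03 − £118.59 = £91.44. Break-even units = £992,000 ÷ £91.44 = 10,848.64; break-even revenue = 10,848.64 × £210.03 = £2,278,540.68.
Current sales = 13,000 × £210.03 = £2,730,390.00.
Margin of safety = £2,730,390.00 − £2,278,540.68 = £451,849.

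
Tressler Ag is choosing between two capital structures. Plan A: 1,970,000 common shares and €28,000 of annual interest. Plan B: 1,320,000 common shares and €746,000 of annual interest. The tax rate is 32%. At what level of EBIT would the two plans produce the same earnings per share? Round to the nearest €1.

Set EPS_A = EPS_B: (EBIT − €28,000)(1 − 0.32) ÷ 1,970,000 = (EBIT − €746,000)(1 − 0.32) ÷ 1,320,000.
The (1 − t) factor cancels: (EBIT − 28,000) × 1,320,000 = (EBIT − 746,000) × 1,970,000.
Solving, EBIT = (746,000·1,970,000 − 28,000·1,320,000) / (1,970,000 − 1,320,000) = 1,432,660,000,000 / 650,000 = 2,204,092.31.

€2,204,092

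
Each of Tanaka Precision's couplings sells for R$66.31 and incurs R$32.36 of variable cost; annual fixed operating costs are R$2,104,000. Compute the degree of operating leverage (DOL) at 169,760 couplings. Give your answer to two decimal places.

Contribution at this volume is 169,760 × R$33.95 = R$5,763,352.00.
Operating income = contribution − fixed costs = R$5,763,352.00 − R$2,104,000 = R$3,659,352.00.
Degree of operating leverage = R$5,763,352.00 / R$3,659,352.00 = 1.5750.

1.57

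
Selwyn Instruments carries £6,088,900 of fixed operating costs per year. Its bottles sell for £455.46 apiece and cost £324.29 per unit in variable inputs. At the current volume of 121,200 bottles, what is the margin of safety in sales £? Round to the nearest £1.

£34,059,338

Each unit contributes £455.46 − £324.29 = £131.17. Break-even units = £6,088,900 ÷ £131.17 = 46,419.91; break-even revenue = 46,419.91 × £455.46 = £21,142,413.62.
Current sales = 121,200 × £455.46 = £55,201,752.00.
Margin of safety = £55,201,752.00 − £21,142,413.62 = £34,059,338.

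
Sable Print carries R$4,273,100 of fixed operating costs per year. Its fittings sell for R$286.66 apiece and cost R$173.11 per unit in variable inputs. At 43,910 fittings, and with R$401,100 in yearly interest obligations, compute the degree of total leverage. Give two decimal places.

15.99

At 43,910 units, contribution = 43,910 × R$113.55 = R$4,985,980.50.
Operating income = contribution − fixed costs = R$4,985,980.50 − R$4,273,100 = R$712,880.50. Interest = R$401,100.00, so EBIT − I = R$311,780.50.
Degree of total leverage = total CM / (EBIT − interest) = R$4,985,980.50 / R$311,780.50 = 15.9920.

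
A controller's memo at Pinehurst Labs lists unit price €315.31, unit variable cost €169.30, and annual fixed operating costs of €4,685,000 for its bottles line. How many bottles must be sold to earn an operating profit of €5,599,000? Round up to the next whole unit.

Each unit contributes €315.31 − €169.30 = €146.01.
Units = (FC + target) / CM = (€4,685,000 + €5,599,000) / €146.01 = 70,433.53, so 70,434 bottles.

70,434 bottles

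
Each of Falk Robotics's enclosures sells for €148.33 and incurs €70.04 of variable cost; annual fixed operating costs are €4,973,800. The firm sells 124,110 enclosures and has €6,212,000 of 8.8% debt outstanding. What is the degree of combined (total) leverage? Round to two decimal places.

Contribution at this volume is 124,110 × €78.29 = €9,716,571.90.
EBIT = €9,716,571.90 − €4,973,800 = €4,742,771.90. Interest = €546,656.00, so EBIT − I = €4,196,115.90.
DCL = contribution ÷ (EBIT − I) = €9,716,571.90 ÷ €4,196,115.90 = 2.3156.

2.32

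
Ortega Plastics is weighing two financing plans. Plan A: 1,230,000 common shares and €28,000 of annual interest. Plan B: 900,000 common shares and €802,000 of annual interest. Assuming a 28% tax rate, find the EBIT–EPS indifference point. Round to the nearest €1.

€2,912,909

At indifference, (EBIT − 28,000)(1 − t)/1,230,000 = (EBIT − 802,000)(1 − t)/900,000.
The (1 − t) factor cancels: (EBIT − 28,000) × 900,000 = (EBIT − 802,000) × 1,230,000.
EBIT × (1,230,000 − 900,000) = 802,000 × 1,230,000 − 28,000 × 900,000 = 961,260,000,000, so EBIT = 961,260,000,000 ÷ 330,000 = 2,912,909.09.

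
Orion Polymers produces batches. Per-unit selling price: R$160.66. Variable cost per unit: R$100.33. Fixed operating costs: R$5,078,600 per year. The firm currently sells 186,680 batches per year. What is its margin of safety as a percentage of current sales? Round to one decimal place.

54.9%

Contribution margin per unit = R$160.66 − R$100.33 = R$60.33. Break-even units = R$5,078,600 ÷ R$60.33 = 84,180.34; break-even revenue = 84,180.34 × R$160.66 = R$13,524,413.66.
Actual sales revenue = 186,680 × R$160.66 = R$29,992,008.80.
Margin of safety = (R$29,992,008.80 − R$13,524,413.66) ÷ R$29,992,008.80 = 54.9%.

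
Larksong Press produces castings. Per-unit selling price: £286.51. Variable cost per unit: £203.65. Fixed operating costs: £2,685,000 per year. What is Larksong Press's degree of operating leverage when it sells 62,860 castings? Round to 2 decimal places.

At 62,860 units, contribution = 62,860 × £82.86 = £5,208,579.60.
EBIT = £5,208,579.60 − £2,685,000 = £2,523,579.60.
Degree of operating leverage = £5,208,579.60 / £2,523,579.60 = 2.0640.

2.06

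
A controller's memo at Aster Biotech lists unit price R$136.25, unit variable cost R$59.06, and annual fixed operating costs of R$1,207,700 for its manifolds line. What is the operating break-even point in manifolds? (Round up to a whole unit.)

Unit CM = price − variable cost = R$136.25 − R$59.06 = R$77.19.
Break-even volume = fixed costs ÷ CM per unit = R$1,207,700 ÷ R$77.19 = 15,645.81, so 15,646 manifolds.

15,646 manifolds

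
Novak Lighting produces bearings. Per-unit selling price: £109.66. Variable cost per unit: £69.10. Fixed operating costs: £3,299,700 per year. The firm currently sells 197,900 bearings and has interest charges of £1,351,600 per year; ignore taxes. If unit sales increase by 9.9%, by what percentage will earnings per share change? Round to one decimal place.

+23.5%

Contribution at this volume is 197,900 × £40.56 = £8,026,824.00.
Subtracting fixed costs: EBIT = £8,026,824.00 − £3,299,700 = £4,727,124.00.
After interest of £1,351,600.00, pre-tax earnings = £3,375,524.00.
DCL = total CM / (EBIT − I) = £8,026,824.00 / £3,375,524.00 = 2.3779.
EPS therefore changes by 2.3779 × (+9.9%) = +23.5%.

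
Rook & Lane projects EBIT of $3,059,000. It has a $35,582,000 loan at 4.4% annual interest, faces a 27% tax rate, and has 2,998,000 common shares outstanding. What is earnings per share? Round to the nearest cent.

Pre-tax income = $3,059,000 − $1,565,608.00 = $1,493,392.00.
After tax at 27%: net income = $1,493,392.00 × 0.73 = $1,090,176.16.
Per share: $1,090,176.16 / 2,998,000 shares = $0.36.

$0.36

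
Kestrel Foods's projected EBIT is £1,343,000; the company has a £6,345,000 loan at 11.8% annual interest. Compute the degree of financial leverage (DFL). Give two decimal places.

Interest = £748,710.00.
Degree of financial leverage = EBIT / (EBIT − interest) = £1,343,000 / £594,290.00 = 2.2598.

2.26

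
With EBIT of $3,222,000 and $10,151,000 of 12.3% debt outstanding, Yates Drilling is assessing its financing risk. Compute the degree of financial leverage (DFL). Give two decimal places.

Annual interest charges come to $1,248,573.00.
DFL = EBIT ÷ (EBIT − I) = $3,222,000 ÷ ($3,222,000 − $1,248,573.00) = $3,222,000 ÷ $1,973,427.00 = 1.6327.

1.63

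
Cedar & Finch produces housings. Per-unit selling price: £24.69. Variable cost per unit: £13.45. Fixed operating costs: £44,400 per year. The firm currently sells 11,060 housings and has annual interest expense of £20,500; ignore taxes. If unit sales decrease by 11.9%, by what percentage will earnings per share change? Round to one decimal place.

Total contribution margin = 11,060 × £11.24 = £124,314.40.
Operating income = contribution − fixed costs = £124,314.40 − £44,400 = £79,914.40.
After interest of £20,500.00, pre-tax earnings = £59,414.40.
DCL = total CM / (EBIT − I) = £124,314.40 / £59,414.40 = 2.0923.
EPS therefore changes by 2.0923 × (-11.9%) = -24.9%.

-24.9%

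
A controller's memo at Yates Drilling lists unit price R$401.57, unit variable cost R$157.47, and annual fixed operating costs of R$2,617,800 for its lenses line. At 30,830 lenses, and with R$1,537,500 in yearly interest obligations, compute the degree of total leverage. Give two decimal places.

2.23

Contribution at this volume is 30,830 × R$244.10 = R$7,525,603.00.
Operating income = contribution − fixed costs = R$7,525,603.00 − R$2,617,800 = R$4,907,803.00. Interest = R$1,537,500.00.
DOL = R$7,525,603.00 ÷ R$4,907,803.00 = 1.5334; DFL = R$4,907,803.00 ÷ R$3,370,303.00 = 1.4562.
DCL = DOL × DFL = 1.5334 × 1.4562 = 2.2329.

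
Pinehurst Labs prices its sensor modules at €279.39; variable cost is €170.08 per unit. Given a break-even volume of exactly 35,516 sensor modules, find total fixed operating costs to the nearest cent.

Contribution margin per unit = €279.39 − €170.08 = €109.31.
Fixed costs = break-even units × CM = 35,516 × €109.31 = €3,882,253.96.

€3,882,253.96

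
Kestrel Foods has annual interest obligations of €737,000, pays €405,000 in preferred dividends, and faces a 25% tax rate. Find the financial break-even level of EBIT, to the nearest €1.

Preferred dividends are paid after tax, so their pre-tax equivalent is €405,000 ÷ (1 − 0.25) = €540,000.00.
Financial break-even EBIT = interest + D_p ÷ (1 − t) = €737,000 + €540,000.00 = €1,277,000.00.

€1,277,000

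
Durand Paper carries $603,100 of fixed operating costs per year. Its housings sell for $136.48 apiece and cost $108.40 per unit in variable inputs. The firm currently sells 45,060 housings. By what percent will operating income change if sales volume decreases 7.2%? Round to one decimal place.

-13.8%

At 45,060 units, contribution = 45,060 × $28.08 = $1,265,284.80.
Operating income = contribution − fixed costs = $1,265,284.80 − $603,100 = $662,184.80.
DOL = contribution ÷ EBIT = $1,265,284.80 ÷ $662,184.80 = 1.9108.
Operating income changes by 1.9108 × -7.2% = -13.8%.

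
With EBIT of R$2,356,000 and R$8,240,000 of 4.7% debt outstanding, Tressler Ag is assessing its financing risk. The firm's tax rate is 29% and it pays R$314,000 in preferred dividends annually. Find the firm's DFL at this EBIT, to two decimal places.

1.54

Annual interest charges come to R$387,280.00.
Pre-tax preferred-dividend burden = R$314,000 ÷ (1 − 0.29) = R$442,253.52.
DFL = EBIT ÷ [EBIT − I − D_p/(1−t)] = R$2,356,000 ÷ [R$2,356,000 − R$387,280.00 − R$442,253.52] = R$2,356,000 ÷ R$1,526,466.48 = 1.5434.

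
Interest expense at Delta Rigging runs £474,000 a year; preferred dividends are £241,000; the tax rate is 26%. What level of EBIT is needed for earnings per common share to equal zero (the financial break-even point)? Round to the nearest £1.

£799,676

Preferred dividends are paid after tax, so their pre-tax equivalent is £241,000 ÷ (1 − 0.26) = £325,675.68.
Financial break-even EBIT = interest + D_p ÷ (1 − t) = £474,000 + £325,675.68 = £799,675.68.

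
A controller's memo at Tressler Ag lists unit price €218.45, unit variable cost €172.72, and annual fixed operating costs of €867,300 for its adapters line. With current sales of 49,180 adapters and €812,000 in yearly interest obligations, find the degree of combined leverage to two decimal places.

Contribution at this volume is 49,180 × €45.73 = €2,249,001.40.
EBIT = €2,249,001.40 − €867,300 = €1,381,701.40. Interest = €812,000.00.
DOL = €2,249,001.40 ÷ €1,381,701.40 = 1.6277; DFL = €1,381,701.40 ÷ €569,701.40 = 2.4253.
DCL = DOL × DFL = 1.6277 × 2.4253 = 3.9477.

3.95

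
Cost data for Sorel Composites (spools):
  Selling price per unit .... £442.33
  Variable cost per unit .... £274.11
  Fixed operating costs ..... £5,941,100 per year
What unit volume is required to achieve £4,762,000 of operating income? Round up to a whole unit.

63,626 spools

Unit CM = price − variable cost = £442.33 − £274.11 = £168.22.
Need Q such that Q × £168.22 − £5,941,100 = £4,762,000, i.e. Q = £10,703,100 / £168.22 = 63,625.61 → 63,626.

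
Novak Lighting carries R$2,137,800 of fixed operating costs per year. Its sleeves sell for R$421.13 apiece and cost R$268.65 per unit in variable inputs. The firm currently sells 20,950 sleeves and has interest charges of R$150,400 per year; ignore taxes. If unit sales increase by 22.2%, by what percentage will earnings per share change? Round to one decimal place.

+78.3%

At 20,950 units, contribution = 20,950 × R$152.48 = R$3,194,456.00.
EBIT = R$3,194,456.00 − R$2,137,800 = R$1,056,656.00.
Interest = R$150,400.00, so EBIT − I = R$906,256.00.
Degree of combined leverage = contribution ÷ (EBIT − I) = R$3,194,456.00 ÷ R$906,256.00 = 3.5249.
EPS therefore changes by 3.5249 × (+22.2%) = +78.3%.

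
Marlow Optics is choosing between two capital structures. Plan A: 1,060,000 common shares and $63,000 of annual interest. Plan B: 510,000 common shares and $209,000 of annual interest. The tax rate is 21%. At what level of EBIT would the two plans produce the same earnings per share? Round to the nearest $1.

$344,382

Set EPS_A = EPS_B: (EBIT − $63,000)(1 − 0.21) ÷ 1,060,000 = (EBIT − $209,000)(1 − 0.21) ÷ 510,000.
The (1 − t) factor cancels: (EBIT − 63,000) × 510,000 = (EBIT − 209,000) × 1,060,000.
EBIT × (1,060,000 − 510,000) = 209,000 × 1,060,000 − 63,000 × 510,000 = 189,410,000,000, so EBIT = 189,410,000,000 ÷ 550,000 = 344,381.82.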